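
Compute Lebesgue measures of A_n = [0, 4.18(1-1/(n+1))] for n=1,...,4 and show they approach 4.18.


By continuity of measure from below: if A_n increases to A, then m(A_n) -> m(A).
Here A = [0, 4.18], so m(A) = 4.18
Step 1: a_1 = 4.18*(1 - 1/2) = 2.09, m(A_1) = 2.09
Step 2: a_2 = 4.18*(1 - 1/3) = 2.7867, m(A_2) = 2.7867
Step 3: a_3 = 4.18*(1 - 1/4) = 3.135, m(A_3) = 3.135
Step 4: a_4 = 4.18*(1 - 1/5) = 3.344, m(A_4) = 3.344
Limit: m(A_n) -> m([0,4.18]) = 4.18


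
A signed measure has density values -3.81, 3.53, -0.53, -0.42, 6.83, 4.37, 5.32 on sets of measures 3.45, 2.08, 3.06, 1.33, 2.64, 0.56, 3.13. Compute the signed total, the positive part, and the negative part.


Step 1: Compute signed measure on each set:
  Set 1: -3.81 * 3.45 = -13.1445
  Set 2: 3.53 * 2.08 = 7.3424
  Set 3: -0.53 * 3.06 = -1.6218
  Set 4: -0.42 * 1.33 = -0.5586
  Set 5: 6.83 * 2.64 = 18.0312
  Set 6: 4.37 * 0.56 = 2.4472
  Set 7: 5.32 * 3.13 = 16.6516
Step 2: Total signed measure = (-13.1445) + (7.3424) + (-1.6218) + (-0.5586) + (18.0312) + (2.4472) + (16.6516)
     = 29.1475
Step 3: Positive part mu+(X) = sum of positive contributions = 44.4724
Step 4: Negative part mu-(X) = |sum of negative contributions| = 15.3249


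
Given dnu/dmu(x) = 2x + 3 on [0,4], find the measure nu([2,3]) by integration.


nu(A) = integral_A (dnu/dmu) dmu = integral_2^3 (2x + 3) dx
Step 1: Antiderivative F(x) = (2/2)x^2 + 3x
Step 2: F(3) = (2/2)*3^2 + 3*3 = 9 + 9 = 18
Step 3: F(2) = (2/2)*2^2 + 3*2 = 4 + 6 = 10
Step 4: nu([2,3]) = F(3) - F(2) = 18 - 10 = 8


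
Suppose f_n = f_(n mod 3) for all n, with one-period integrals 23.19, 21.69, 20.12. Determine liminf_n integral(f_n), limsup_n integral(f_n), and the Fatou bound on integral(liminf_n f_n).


The sequence (integral(f_n)) is periodic with period 3, repeating the values 23.19, 21.69, 20.12 indefinitely.
Step 1: For a periodic sequence, every tail (a_m, a_(m+1), ...) contains all 3 period values infinitely often.
Step 2: Hence inf of every tail = min of the period values = min(23.19, 21.69, 20.12) = 20.12.
        liminf_n integral(f_n) = sup over m of (inf of tail from m) = 20.12.
Step 3: Similarly sup of every tail = max of the period values = 23.19.
        limsup_n integral(f_n) = 23.19.
Step 4: Fatou's lemma: integral(liminf_n f_n) <= liminf_n integral(f_n) = 20.12.
        So the integral of the pointwise liminf is at most 20.12.


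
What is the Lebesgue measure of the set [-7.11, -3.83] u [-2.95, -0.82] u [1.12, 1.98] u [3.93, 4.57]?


For pairwise disjoint intervals, m(union) = sum of lengths.
= (-3.83 - -7.11) + (-0.82 - -2.95) + (1.98 - 1.12) + (4.57 - 3.93)
= 3.28 + 2.13 + 0.86 + 0.64
= 6.91


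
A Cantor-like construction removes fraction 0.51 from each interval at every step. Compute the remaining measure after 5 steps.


Step 1: At each step, fraction remaining = 1 - 0.51 = 0.49
Step 2: After 5 steps, measure = (0.49)^5
Step 3: Computing the power step by step:
  After step 1: 0.49
  After step 2: 0.2401
  After step 3: 0.117649
  After step 4: 0.057648
  After step 5: 0.028248
Result = 0.028248


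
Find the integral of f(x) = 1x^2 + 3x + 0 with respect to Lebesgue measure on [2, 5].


The Lebesgue integral of a Riemann-integrable function agrees with the Riemann integral.
Antiderivative F(x) = (1/3)x^3 + (3/2)x^2 + 0x
F(5) = (1/3)*5^3 + (3/2)*5^2 + 0*5
     = (1/3)*125 + (3/2)*25 + 0*5
     = 41.666667 + 37.5 + 0
     = 79.166667
F(2) = 8.666667
Integral = F(5) - F(2) = 79.166667 - 8.666667 = 70.5


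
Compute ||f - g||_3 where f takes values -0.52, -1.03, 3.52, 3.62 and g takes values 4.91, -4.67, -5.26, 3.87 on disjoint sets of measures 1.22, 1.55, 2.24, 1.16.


Step 1: Compute differences f_i - g_i:
  -0.52 - 4.91 = -5.43
  -1.03 - -4.67 = 3.64
  3.52 - -5.26 = 8.78
  3.62 - 3.87 = -0.25
Step 2: Compute |diff|^3 * measure for each set:
  |-5.43|^3 * 1.22 = 160.103007 * 1.22 = 195.325669
  |3.64|^3 * 1.55 = 48.228544 * 1.55 = 74.754243
  |8.78|^3 * 2.24 = 676.836152 * 2.24 = 1516.11298
  |-0.25|^3 * 1.16 = 0.015625 * 1.16 = 0.018125
Step 3: Sum = 1786.211017
Step 4: ||f-g||_3 = (1786.211017)^(1/3) = 12.133262


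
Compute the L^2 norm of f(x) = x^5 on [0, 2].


Step 1: ||f||_2 = (integral_0^2 |x^5|^2 dx)^(1/2)
     = (integral_0^2 x^10 dx)^(1/2)
Step 2: integral_0^2 x^10 dx = [x^11/(11)] from 0 to 2 = 2^11/11
     = 2048/11 = 186.181818
Step 3: ||f||_2 = (186.181818)^(1/2) = 13.644846


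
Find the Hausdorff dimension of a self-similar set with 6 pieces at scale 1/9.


For a self-similar set with N copies scaled by 1/r:
dim_H = log(N)/log(r) = log(6)/log(9)
= 1.791759/2.197225
= 0.815465


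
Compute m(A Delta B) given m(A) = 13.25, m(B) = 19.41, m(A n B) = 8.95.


m(A Delta B) = m(A) + m(B) - 2*m(A n B)
= 13.25 + 19.41 - 2*8.95
= 13.25 + 19.41 - 17.9
= 14.76


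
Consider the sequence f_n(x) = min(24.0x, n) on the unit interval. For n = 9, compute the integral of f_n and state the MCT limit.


f(x) = 24.0x on [0,1]; f_n(x) = min(24.0x, n). At n = 9:
Step 1: f(x) reaches 9 at x = 9/24.0 = 0.375
Step 2: integral(f_9) = integral(24.0x, 0, 0.375) + integral(9, 0.375, 1)
       = 24.0*0.375^2/2 + 9*(1 - 0.375)
       = 1.6875 + 5.625
       = 7.3125
Step 3: As n -> infinity, f_n increases to f, so by MCT integral(f_n) -> integral(f) = 24.0/2 = 12.
Convergence: integral(f_9) = 7.3125 -> 12 as n -> infinity


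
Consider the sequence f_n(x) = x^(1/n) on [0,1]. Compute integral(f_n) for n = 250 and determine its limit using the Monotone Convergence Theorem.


At n = 250: f_250(x) = x^(1/250).
Step 1: integral(x^(1/250), 0, 1) = [x^(1/250+1) / (1/250+1)] from 0 to 1
     = 1 / (1/250 + 1) = 1 / ((250+1)/250) = 250/(250+1)
     = 250/251 = 0.996016
Step 2: As n -> infinity, f_n(x) = x^(1/n) -> 1 for x in (0,1], and f_n is increasing in n.
By MCT, lim_n integral(f_n) = integral(lim_n f_n) = integral(1, 0, 1) = 1.
Step 3: Verify convergence: 250/251 = 0.996016 -> 1


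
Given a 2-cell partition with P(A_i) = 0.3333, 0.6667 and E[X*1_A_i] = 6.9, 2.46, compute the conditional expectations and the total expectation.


For each cell A_i: E[X|A_i] = E[X*1_A_i] / P(A_i)
Step 1: E[X|A_1] = 6.9 / 0.3333 = 20.70207
Step 2: E[X|A_2] = 2.46 / 0.6667 = 3.689816
Verification: E[X] = sum E[X*1_A_i] = 6.9 + 2.46 = 9.36


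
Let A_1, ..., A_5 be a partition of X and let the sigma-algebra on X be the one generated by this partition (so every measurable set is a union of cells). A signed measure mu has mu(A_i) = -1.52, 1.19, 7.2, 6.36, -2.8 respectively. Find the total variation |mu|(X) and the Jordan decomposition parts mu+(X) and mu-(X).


Step 1: Every measurable set is a union of atoms (the cells / points), so a Hahn decomposition is
  obtained by grouping atoms by sign: P = union of atoms with mu > 0, N = union of the remaining atoms.
  Atoms in P (indices): 2, 3, 4;  atoms in N (indices): 1, 5
  Positive values: 1.19, 7.2, 6.36
  Negative values: -1.52, -2.8
Step 2: mu+(X) = mu(P) = sum of positive atom values = 14.75
Step 3: mu-(X) = -mu(N) = sum of |negative atom values| = 4.32
Step 4: |mu|(X) = mu+(X) + mu-(X) = 14.75 + 4.32 = 19.07


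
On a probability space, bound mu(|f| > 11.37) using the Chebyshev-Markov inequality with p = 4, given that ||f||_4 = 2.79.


Chebyshev/Markov inequality: mu(|f| > eps) <= (||f||_p / eps)^p
Step 1: ||f||_4 / eps = 2.79 / 11.37 = 0.245383
Step 2: Raise to power p = 4:
  (0.245383)^4 = 0.003626
Step 3: Therefore mu(|f| > 11.37) <= 0.003626


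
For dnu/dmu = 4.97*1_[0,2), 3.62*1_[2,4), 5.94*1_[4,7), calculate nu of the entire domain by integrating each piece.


Integrate each piece of the Radon-Nikodym derivative:
Step 1: integral_0^2 4.97 dx = 4.97*(2-0) = 4.97*2 = 9.94
Step 2: integral_2^4 3.62 dx = 3.62*(4-2) = 3.62*2 = 7.24
Step 3: integral_4^7 5.94 dx = 5.94*(7-4) = 5.94*3 = 17.82
Total: 9.94 + 7.24 + 17.82 = 35


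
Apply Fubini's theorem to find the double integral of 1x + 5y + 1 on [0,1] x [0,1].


By Fubini, integrate in x first, then y.
Step 1: Fix y, integrate over x in [0,1]:
  integral(1x + 5y + 1, x=0..1)
  = 1*(1^2 - 0^2)/2 + (5y + 1)*(1 - 0)
  = 0.5 + (5y + 1)*1
  = 0.5 + 5y + 1
  = 1.5 + 5y
Step 2: Integrate over y in [0,1]:
  integral(1.5 + 5y, y=0..1)
  = 1.5*1 + 5*(1^2 - 0^2)/2
  = 1.5 + 2.5
  = 4


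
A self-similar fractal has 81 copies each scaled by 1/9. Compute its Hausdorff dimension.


For a self-similar set with N copies scaled by 1/r:
dim_H = log(N)/log(r) = log(81)/log(9)
= 4.394449/2.197225
= 2


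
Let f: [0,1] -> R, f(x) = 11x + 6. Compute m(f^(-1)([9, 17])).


f^(-1)([9, 17]) = {x : 9 <= 11x + 6 <= 17}
Solving: (9 - 6)/11 <= x <= (17 - 6)/11
= [0.272727, 1]
Intersecting with [0,1]: [0.272727, 1]
Measure = 1 - 0.272727 = 0.727273


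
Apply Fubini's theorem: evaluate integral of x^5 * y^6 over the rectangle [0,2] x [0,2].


By Fubini's theorem, the double integral factors as a product of single integrals:
Step 1: integral_0^2 x^5 dx = [x^6/6] from 0 to 2
     = 2^6/6 = 10.666667
Step 2: integral_0^2 y^6 dy = [y^7/7] from 0 to 2
     = 2^7/7 = 18.285714
Step 3: Double integral = 10.666667 * 18.285714 = 195.047619


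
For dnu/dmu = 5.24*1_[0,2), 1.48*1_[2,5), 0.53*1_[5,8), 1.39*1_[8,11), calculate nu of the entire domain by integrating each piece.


Integrate each piece of the Radon-Nikodym derivative:
Step 1: integral_0^2 5.24 dx = 5.24*(2-0) = 5.24*2 = 10.48
Step 2: integral_2^5 1.48 dx = 1.48*(5-2) = 1.48*3 = 4.44
Step 3: integral_5^8 0.53 dx = 0.53*(8-5) = 0.53*3 = 1.59
Step 4: integral_8^11 1.39 dx = 1.39*(11-8) = 1.39*3 = 4.17
Total: 10.48 + 4.44 + 1.59 + 4.17 = 20.68


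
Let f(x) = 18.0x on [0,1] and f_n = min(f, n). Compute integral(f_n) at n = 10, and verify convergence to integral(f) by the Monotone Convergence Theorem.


f(x) = 18.0x on [0,1]; f_n(x) = min(18.0x, n). At n = 10:
Step 1: f(x) reaches 10 at x = 10/18.0 = 0.555556
Step 2: integral(f_10) = integral(18.0x, 0, 0.555556) + integral(10, 0.555556, 1)
       = 18.0*0.555556^2/2 + 10*(1 - 0.555556)
       = 2.777778 + 4.444444
       = 7.222222
Step 3: As n -> infinity, f_n increases to f, so by MCT integral(f_n) -> integral(f) = 18.0/2 = 9.
Convergence: integral(f_10) = 7.222222 -> 9 as n -> infinity


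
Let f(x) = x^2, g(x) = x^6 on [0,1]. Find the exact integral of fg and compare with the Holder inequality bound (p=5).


Step 1: Exact integral of f*g = integral(x^8, 0, 1) = 1/9
     = 0.111111
Step 2: Holder bound with p=5, q=1.25:
  ||f||_p = (integral x^10 dx)^(1/5) = (1/11)^(1/5) = 0.619044
  ||g||_q = (integral x^7.5 dx)^(1/1.25) = (1/8.5)^(1/1.25) = 0.180495
Step 3: Holder bound = ||f||_p * ||g||_q = 0.619044 * 0.180495 = 0.111734
Verification: 0.111111 <= 0.111734 (Holder holds)


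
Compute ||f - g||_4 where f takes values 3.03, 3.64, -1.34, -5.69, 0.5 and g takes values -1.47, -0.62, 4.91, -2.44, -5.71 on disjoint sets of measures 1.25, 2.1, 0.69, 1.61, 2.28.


Step 1: Compute differences f_i - g_i:
  3.03 - -1.47 = 4.5
  3.64 - -0.62 = 4.26
  -1.34 - 4.91 = -6.25
  -5.69 - -2.44 = -3.25
  0.5 - -5.71 = 6.21
Step 2: Compute |diff|^4 * measure for each set:
  |4.5|^4 * 1.25 = 410.0625 * 1.25 = 512.578125
  |4.26|^4 * 2.1 = 329.335386 * 2.1 = 691.60431
  |-6.25|^4 * 0.69 = 1525.878906 * 0.69 = 1052.856445
  |-3.25|^4 * 1.61 = 111.566406 * 1.61 = 179.621914
  |6.21|^4 * 2.28 = 1487.189809 * 2.28 = 3390.792764
Step 3: Sum = 5827.453559
Step 4: ||f-g||_4 = (5827.453559)^(1/4) = 8.737148


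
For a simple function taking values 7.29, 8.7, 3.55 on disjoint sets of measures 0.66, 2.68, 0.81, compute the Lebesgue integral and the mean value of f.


Step 1: Integral = sum(value_i * measure_i)
= 7.29*0.66 + 8.7*2.68 + 3.55*0.81
= 4.8114 + 23.316 + 2.8755
= 31.0029
Step 2: Total measure of domain = 0.66 + 2.68 + 0.81 = 4.15
Step 3: Average value = 31.0029 / 4.15 = 7.470578


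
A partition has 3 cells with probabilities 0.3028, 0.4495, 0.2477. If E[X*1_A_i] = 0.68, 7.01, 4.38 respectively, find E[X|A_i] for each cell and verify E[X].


For each cell A_i: E[X|A_i] = E[X*1_A_i] / P(A_i)
Step 1: E[X|A_1] = 0.68 / 0.3028 = 2.245707
Step 2: E[X|A_2] = 7.01 / 0.4495 = 15.595106
Step 3: E[X|A_3] = 4.38 / 0.2477 = 17.682681
Verification: E[X] = sum E[X*1_A_i] = 0.68 + 7.01 + 4.38 = 12.07


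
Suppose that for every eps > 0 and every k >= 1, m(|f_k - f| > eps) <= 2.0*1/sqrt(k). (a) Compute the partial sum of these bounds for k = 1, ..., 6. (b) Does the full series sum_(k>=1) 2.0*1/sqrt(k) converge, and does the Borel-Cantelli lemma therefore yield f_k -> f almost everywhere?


Step 1: List the terms 2.0*1/sqrt(k) for k = 1 to 6:
  k=1: 2
  k=2: 1.414214
  k=3: 1.154701
  k=4: 1
  k=5: 0.894427
  k=6: 0.816497
Step 2: Partial sum = 2 + 1.414214 + 1.154701 + 1 + 0.894427 + 0.816497
     = 7.279838
Step 3: The full series sum_(k>=1) 2.0*1/sqrt(k) diverges (p-series with p = 1/2 <= 1; a nonzero constant multiple of a divergent series diverges).
Step 4: The (first) Borel-Cantelli lemma requires a summable sequence of measures, so it does not apply here;
        from this bound alone no conclusion about a.e. convergence can be drawn (convergence in measure still
        gives an a.e.-convergent subsequence, but not a.e. convergence of the whole sequence).
Conclusion: series diverges; Borel-Cantelli is inconclusive about a.e. convergence of f_k.


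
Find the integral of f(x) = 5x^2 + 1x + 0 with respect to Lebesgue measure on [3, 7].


The Lebesgue integral of a Riemann-integrable function agrees with the Riemann integral.
Antiderivative F(x) = (5/3)x^3 + (1/2)x^2 + 0x
F(7) = (5/3)*7^3 + (1/2)*7^2 + 0*7
     = (5/3)*343 + (1/2)*49 + 0*7
     = 571.666667 + 24.5 + 0
     = 596.166667
F(3) = 49.5
Integral = F(7) - F(3) = 596.166667 - 49.5 = 546.666667


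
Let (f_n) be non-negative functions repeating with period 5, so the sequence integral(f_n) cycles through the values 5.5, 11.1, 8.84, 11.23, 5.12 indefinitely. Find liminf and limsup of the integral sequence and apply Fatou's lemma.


The sequence (integral(f_n)) is periodic with period 5, repeating the values 5.5, 11.1, 8.84, 11.23, 5.12 indefinitely.
Step 1: For a periodic sequence, every tail (a_m, a_(m+1), ...) contains all 5 period values infinitely often.
Step 2: Hence inf of every tail = min of the period values = min(5.5, 11.1, 8.84, 11.23, 5.12) = 5.12.
        liminf_n integral(f_n) = sup over m of (inf of tail from m) = 5.12.
Step 3: Similarly sup of every tail = max of the period values = 11.23.
        limsup_n integral(f_n) = 11.23.
Step 4: Fatou's lemma: integral(liminf_n f_n) <= liminf_n integral(f_n) = 5.12.
        So the integral of the pointwise liminf is at most 5.12.


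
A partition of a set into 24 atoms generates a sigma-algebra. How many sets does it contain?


Each element of the sigma-algebra is a union of some subset of the 24 atoms.
The number of such subsets is 2^24 = 16777216.


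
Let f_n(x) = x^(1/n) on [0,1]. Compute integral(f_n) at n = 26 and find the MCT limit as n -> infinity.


At n = 26: f_26(x) = x^(1/26).
Step 1: integral(x^(1/26), 0, 1) = [x^(1/26+1) / (1/26+1)] from 0 to 1
     = 1 / (1/26 + 1) = 1 / ((26+1)/26) = 26/(26+1)
     = 26/27 = 0.962963
Step 2: As n -> infinity, f_n(x) = x^(1/n) -> 1 for x in (0,1], and f_n is increasing in n.
By MCT, lim_n integral(f_n) = integral(lim_n f_n) = integral(1, 0, 1) = 1.
Step 3: Verify convergence: 26/27 = 0.962963 -> 1


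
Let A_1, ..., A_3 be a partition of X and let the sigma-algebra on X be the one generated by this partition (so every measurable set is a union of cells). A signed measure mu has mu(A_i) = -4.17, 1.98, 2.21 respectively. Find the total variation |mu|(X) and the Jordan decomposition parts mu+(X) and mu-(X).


Step 1: Every measurable set is a union of atoms (the cells / points), so a Hahn decomposition is
  obtained by grouping atoms by sign: P = union of atoms with mu > 0, N = union of the remaining atoms.
  Atoms in P (indices): 2, 3;  atoms in N (indices): 1
  Positive values: 1.98, 2.21
  Negative values: -4.17
Step 2: mu+(X) = mu(P) = sum of positive atom values = 4.19
Step 3: mu-(X) = -mu(N) = sum of |negative atom values| = 4.17
Step 4: |mu|(X) = mu+(X) + mu-(X) = 4.19 + 4.17 = 8.36


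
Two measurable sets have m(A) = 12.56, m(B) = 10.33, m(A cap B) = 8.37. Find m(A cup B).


By inclusion-exclusion: m(A u B) = m(A) + m(B) - m(A n B)
= 12.56 + 10.33 - 8.37
= 14.52


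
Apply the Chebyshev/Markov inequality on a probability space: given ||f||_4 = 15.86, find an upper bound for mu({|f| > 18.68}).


Chebyshev/Markov inequality: mu(|f| > eps) <= (||f||_p / eps)^p
Step 1: ||f||_4 / eps = 15.86 / 18.68 = 0.849036
Step 2: Raise to power p = 4:
  (0.849036)^4 = 0.519643
Step 3: Therefore mu(|f| > 18.68) <= 0.519643


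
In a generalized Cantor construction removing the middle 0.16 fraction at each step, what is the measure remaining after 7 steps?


Step 1: At each step, fraction remaining = 1 - 0.16 = 0.84
Step 2: After 7 steps, measure = (0.84)^7
Result = 0.29509


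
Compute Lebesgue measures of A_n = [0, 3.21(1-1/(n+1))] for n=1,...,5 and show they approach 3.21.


By continuity of measure from below: if A_n increases to A, then m(A_n) -> m(A).
Here A = [0, 3.21], so m(A) = 3.21
Step 1: a_1 = 3.21*(1 - 1/2) = 1.605, m(A_1) = 1.605
Step 2: a_2 = 3.21*(1 - 1/3) = 2.14, m(A_2) = 2.14
Step 3: a_3 = 3.21*(1 - 1/4) = 2.4075, m(A_3) = 2.4075
Step 4: a_4 = 3.21*(1 - 1/5) = 2.568, m(A_4) = 2.568
Step 5: a_5 = 3.21*(1 - 1/6) = 2.675, m(A_5) = 2.675
Limit: m(A_n) -> m([0,3.21]) = 3.21


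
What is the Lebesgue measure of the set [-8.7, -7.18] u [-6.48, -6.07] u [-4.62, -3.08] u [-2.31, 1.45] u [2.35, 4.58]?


For pairwise disjoint intervals, m(union) = sum of lengths.
= (-7.18 - -8.7) + (-6.07 - -6.48) + (-3.08 - -4.62) + (1.45 - -2.31) + (4.58 - 2.35)
= 1.52 + 0.41 + 1.54 + 3.76 + 2.23
= 9.46


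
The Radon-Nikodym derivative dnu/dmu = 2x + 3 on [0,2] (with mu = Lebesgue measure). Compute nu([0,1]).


nu(A) = integral_A (dnu/dmu) dmu = integral_0^1 (2x + 3) dx
Step 1: Antiderivative F(x) = (2/2)x^2 + 3x
Step 2: F(1) = (2/2)*1^2 + 3*1 = 1 + 3 = 4
Step 3: F(0) = (2/2)*0^2 + 3*0 = 0.0 + 0 = 0.0
Step 4: nu([0,1]) = F(1) - F(0) = 4 - 0.0 = 4


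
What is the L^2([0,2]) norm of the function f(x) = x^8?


Step 1: ||f||_2 = (integral_0^2 |x^8|^2 dx)^(1/2)
     = (integral_0^2 x^16 dx)^(1/2)
Step 2: integral_0^2 x^16 dx = [x^17/(17)] from 0 to 2 = 2^17/17
     = 131072/17 = 7710.117647
Step 3: ||f||_2 = (7710.117647)^(1/2) = 87.807276


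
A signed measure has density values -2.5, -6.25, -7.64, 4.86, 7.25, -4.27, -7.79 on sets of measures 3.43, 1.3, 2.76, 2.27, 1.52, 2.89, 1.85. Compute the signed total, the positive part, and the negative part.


Step 1: Compute signed measure on each set:
  Set 1: -2.5 * 3.43 = -8.575
  Set 2: -6.25 * 1.3 = -8.125
  Set 3: -7.64 * 2.76 = -21.0864
  Set 4: 4.86 * 2.27 = 11.0322
  Set 5: 7.25 * 1.52 = 11.02
  Set 6: -4.27 * 2.89 = -12.3403
  Set 7: -7.79 * 1.85 = -14.4115
Step 2: Total signed measure = (-8.575) + (-8.125) + (-21.0864) + (11.0322) + (11.02) + (-12.3403) + (-14.4115)
     = -42.486
Step 3: Positive part mu+(X) = sum of positive contributions = 22.0522
Step 4: Negative part mu-(X) = |sum of negative contributions| = 64.5382


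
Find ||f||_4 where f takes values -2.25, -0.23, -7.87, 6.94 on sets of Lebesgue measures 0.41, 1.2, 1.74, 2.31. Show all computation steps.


Step 1: Compute |f_i|^4 for each value:
  |-2.25|^4 = 25.628906
  |-0.23|^4 = 0.002798
  |-7.87|^4 = 3836.179582
  |6.94|^4 = 2319.732365
Step 2: Multiply by measures and sum:
  25.628906 * 0.41 = 10.507852
  0.002798 * 1.2 = 0.003358
  3836.179582 * 1.74 = 6674.952472
  2319.732365 * 2.31 = 5358.581763
Sum = 10.507852 + 0.003358 + 6674.952472 + 5358.581763 = 12044.045445
Step 3: Take the p-th root:
||f||_4 = (12044.045445)^(1/4) = 10.475942


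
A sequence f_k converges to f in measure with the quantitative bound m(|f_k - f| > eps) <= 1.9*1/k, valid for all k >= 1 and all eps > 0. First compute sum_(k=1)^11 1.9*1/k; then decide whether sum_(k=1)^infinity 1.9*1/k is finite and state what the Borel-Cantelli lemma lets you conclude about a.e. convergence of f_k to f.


Step 1: List the terms 1.9*1/k for k = 1 to 11:
  k=1: 1.9
  k=2: 0.95
  k=3: 0.633333
  k=4: 0.475
  k=5: 0.38
  k=6: 0.316667
  k=7: 0.271429
  k=8: 0.2375
  k=9: 0.211111
  k=10: 0.19
  k=11: 0.172727
Step 2: Partial sum = 1.9 + 0.95 + 0.633333 + 0.475 + 0.38 + 0.316667 + 0.271429 + 0.2375 + 0.211111 + 0.19 + 0.172727
     = 5.737767
Step 3: The full series sum_(k>=1) 1.9*1/k diverges (harmonic series, p = 1; a nonzero constant multiple of a divergent series diverges).
Step 4: The (first) Borel-Cantelli lemma requires a summable sequence of measures, so it does not apply here;
        from this bound alone no conclusion about a.e. convergence can be drawn (convergence in measure still
        gives an a.e.-convergent subsequence, but not a.e. convergence of the whole sequence).
Conclusion: series diverges; Borel-Cantelli is inconclusive about a.e. convergence of f_k.


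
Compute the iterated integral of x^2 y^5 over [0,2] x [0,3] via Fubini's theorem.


By Fubini's theorem, the double integral factors as a product of single integrals:
Step 1: integral_0^2 x^2 dx = [x^3/3] from 0 to 2
     = 2^3/3 = 2.666667
Step 2: integral_0^3 y^5 dy = [y^6/6] from 0 to 3
     = 3^6/6 = 121.5
Step 3: Double integral = 2.666667 * 121.5 = 324


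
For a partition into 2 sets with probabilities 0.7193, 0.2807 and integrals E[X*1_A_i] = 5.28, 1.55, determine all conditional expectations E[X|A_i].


For each cell A_i: E[X|A_i] = E[X*1_A_i] / P(A_i)
Step 1: E[X|A_1] = 5.28 / 0.7193 = 7.34047
Step 2: E[X|A_2] = 1.55 / 0.2807 = 5.52191
Verification: E[X] = sum E[X*1_A_i] = 5.28 + 1.55 = 6.83


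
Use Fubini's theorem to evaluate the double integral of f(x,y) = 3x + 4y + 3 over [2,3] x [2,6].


By Fubini, integrate in x first, then y.
Step 1: Fix y, integrate over x in [2,3]:
  integral(3x + 4y + 3, x=2..3)
  = 3*(3^2 - 2^2)/2 + (4y + 3)*(3 - 2)
  = 7.5 + (4y + 3)*1
  = 7.5 + 4y + 3
  = 10.5 + 4y
Step 2: Integrate over y in [2,6]:
  integral(10.5 + 4y, y=2..6)
  = 10.5*4 + 4*(6^2 - 2^2)/2
  = 42 + 64
  = 106


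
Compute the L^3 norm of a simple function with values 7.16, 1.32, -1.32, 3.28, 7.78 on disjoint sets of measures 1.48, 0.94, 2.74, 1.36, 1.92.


Step 1: Compute |f_i|^3 for each value:
  |7.16|^3 = 367.061696
  |1.32|^3 = 2.299968
  |-1.32|^3 = 2.299968
  |3.28|^3 = 35.287552
  |7.78|^3 = 470.910952
Step 2: Multiply by measures and sum:
  367.061696 * 1.48 = 543.25131
  2.299968 * 0.94 = 2.16197
  2.299968 * 2.74 = 6.301912
  35.287552 * 1.36 = 47.991071
  470.910952 * 1.92 = 904.149028
Sum = 543.25131 + 2.16197 + 6.301912 + 47.991071 + 904.149028 = 1503.855291
Step 3: Take the p-th root:
||f||_3 = (1503.855291)^(1/3) = 11.456941


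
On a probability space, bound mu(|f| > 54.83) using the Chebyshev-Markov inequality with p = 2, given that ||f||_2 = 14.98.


Chebyshev/Markov inequality: mu(|f| > eps) <= (||f||_p / eps)^p
Step 1: ||f||_2 / eps = 14.98 / 54.83 = 0.273208
Step 2: Raise to power p = 2:
  (0.273208)^2 = 0.074643
Step 3: Therefore mu(|f| > 54.83) <= 0.074643


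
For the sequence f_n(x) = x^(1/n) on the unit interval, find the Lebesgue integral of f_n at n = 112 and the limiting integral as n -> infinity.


At n = 112: f_112(x) = x^(1/112).
Step 1: integral(x^(1/112), 0, 1) = [x^(1/112+1) / (1/112+1)] from 0 to 1
     = 1 / (1/112 + 1) = 1 / ((112+1)/112) = 112/(112+1)
     = 112/113 = 0.99115
Step 2: As n -> infinity, f_n(x) = x^(1/n) -> 1 for x in (0,1], and f_n is increasing in n.
By MCT, lim_n integral(f_n) = integral(lim_n f_n) = integral(1, 0, 1) = 1.
Step 3: Verify convergence: 112/113 = 0.99115 -> 1


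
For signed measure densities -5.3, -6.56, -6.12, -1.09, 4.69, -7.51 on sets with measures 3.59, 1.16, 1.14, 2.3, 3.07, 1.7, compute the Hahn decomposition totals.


Step 1: Compute signed measure on each set:
  Set 1: -5.3 * 3.59 = -19.027
  Set 2: -6.56 * 1.16 = -7.6096
  Set 3: -6.12 * 1.14 = -6.9768
  Set 4: -1.09 * 2.3 = -2.507
  Set 5: 4.69 * 3.07 = 14.3983
  Set 6: -7.51 * 1.7 = -12.767
Step 2: Total signed measure = (-19.027) + (-7.6096) + (-6.9768) + (-2.507) + (14.3983) + (-12.767)
     = -34.4891
Step 3: Positive part mu+(X) = sum of positive contributions = 14.3983
Step 4: Negative part mu-(X) = |sum of negative contributions| = 48.8874


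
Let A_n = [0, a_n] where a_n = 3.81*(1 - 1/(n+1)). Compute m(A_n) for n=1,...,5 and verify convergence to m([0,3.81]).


By continuity of measure from below: if A_n increases to A, then m(A_n) -> m(A).
Here A = [0, 3.81], so m(A) = 3.81
Step 1: a_1 = 3.81*(1 - 1/2) = 1.905, m(A_1) = 1.905
Step 2: a_2 = 3.81*(1 - 1/3) = 2.54, m(A_2) = 2.54
Step 3: a_3 = 3.81*(1 - 1/4) = 2.8575, m(A_3) = 2.8575
Step 4: a_4 = 3.81*(1 - 1/5) = 3.048, m(A_4) = 3.048
Step 5: a_5 = 3.81*(1 - 1/6) = 3.175, m(A_5) = 3.175
Limit: m(A_n) -> m([0,3.81]) = 3.81


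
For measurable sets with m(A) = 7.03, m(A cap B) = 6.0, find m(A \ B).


m(A \ B) = m(A) - m(A n B)
= 7.03 - 6.0
= 1.03


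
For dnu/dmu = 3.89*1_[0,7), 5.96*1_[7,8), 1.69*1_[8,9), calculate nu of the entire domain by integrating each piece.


Integrate each piece of the Radon-Nikodym derivative:
Step 1: integral_0^7 3.89 dx = 3.89*(7-0) = 3.89*7 = 27.23
Step 2: integral_7^8 5.96 dx = 5.96*(8-7) = 5.96*1 = 5.96
Step 3: integral_8^9 1.69 dx = 1.69*(9-8) = 1.69*1 = 1.69
Total: 27.23 + 5.96 + 1.69 = 34.88


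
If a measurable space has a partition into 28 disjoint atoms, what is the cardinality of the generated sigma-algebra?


Each element of the sigma-algebra is a union of some subset of the 28 atoms.
The number of such subsets is 2^28 = 268435456.


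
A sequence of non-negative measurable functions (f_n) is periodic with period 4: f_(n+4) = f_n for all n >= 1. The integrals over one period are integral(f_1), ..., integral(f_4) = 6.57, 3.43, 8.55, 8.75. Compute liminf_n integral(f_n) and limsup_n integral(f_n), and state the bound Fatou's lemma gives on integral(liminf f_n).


The sequence (integral(f_n)) is periodic with period 4, repeating the values 6.57, 3.43, 8.55, 8.75 indefinitely.
Step 1: For a periodic sequence, every tail (a_m, a_(m+1), ...) contains all 4 period values infinitely often.
Step 2: Hence inf of every tail = min of the period values = min(6.57, 3.43, 8.55, 8.75) = 3.43.
        liminf_n integral(f_n) = sup over m of (inf of tail from m) = 3.43.
Step 3: Similarly sup of every tail = max of the period values = 8.75.
        limsup_n integral(f_n) = 8.75.
Step 4: Fatou's lemma: integral(liminf_n f_n) <= liminf_n integral(f_n) = 3.43.
        So the integral of the pointwise liminf is at most 3.43.


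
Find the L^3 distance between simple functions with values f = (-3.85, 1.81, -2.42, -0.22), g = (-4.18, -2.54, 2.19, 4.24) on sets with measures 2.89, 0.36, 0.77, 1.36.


Step 1: Compute differences f_i - g_i:
  -3.85 - -4.18 = 0.33
  1.81 - -2.54 = 4.35
  -2.42 - 2.19 = -4.61
  -0.22 - 4.24 = -4.46
Step 2: Compute |diff|^3 * measure for each set:
  |0.33|^3 * 2.89 = 0.035937 * 2.89 = 0.103858
  |4.35|^3 * 0.36 = 82.312875 * 0.36 = 29.632635
  |-4.61|^3 * 0.77 = 97.972181 * 0.77 = 75.438579
  |-4.46|^3 * 1.36 = 88.716536 * 1.36 = 120.654489
Step 3: Sum = 225.829561
Step 4: ||f-g||_3 = (225.829561)^(1/3) = 6.089668


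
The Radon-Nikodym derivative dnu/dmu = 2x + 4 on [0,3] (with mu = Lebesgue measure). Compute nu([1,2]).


nu(A) = integral_A (dnu/dmu) dmu = integral_1^2 (2x + 4) dx
Step 1: Antiderivative F(x) = (2/2)x^2 + 4x
Step 2: F(2) = (2/2)*2^2 + 4*2 = 4 + 8 = 12
Step 3: F(1) = (2/2)*1^2 + 4*1 = 1 + 4 = 5
Step 4: nu([1,2]) = F(2) - F(1) = 12 - 5 = 7


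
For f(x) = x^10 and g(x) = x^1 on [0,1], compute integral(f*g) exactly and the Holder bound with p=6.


Step 1: Exact integral of f*g = integral(x^11, 0, 1) = 1/12
     = 0.083333
Step 2: Holder bound with p=6, q=1.2:
  ||f||_p = (integral x^60 dx)^(1/6) = (1/61)^(1/6) = 0.504017
  ||g||_q = (integral x^1.2 dx)^(1/1.2) = (1/2.2)^(1/1.2) = 0.518379
Step 3: Holder bound = ||f||_p * ||g||_q = 0.504017 * 0.518379 = 0.261272
Verification: 0.083333 <= 0.261272 (Holder holds)


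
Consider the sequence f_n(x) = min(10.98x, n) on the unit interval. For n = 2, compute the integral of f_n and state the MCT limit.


f(x) = 10.98x on [0,1]; f_n(x) = min(10.98x, n). At n = 2:
Step 1: f(x) reaches 2 at x = 2/10.98 = 0.182149
Step 2: integral(f_2) = integral(10.98x, 0, 0.182149) + integral(2, 0.182149, 1)
       = 10.98*0.182149^2/2 + 2*(1 - 0.182149)
       = 0.182149 + 1.635701
       = 1.817851
Step 3: As n -> infinity, f_n increases to f, so by MCT integral(f_n) -> integral(f) = 10.98/2 = 5.49.
Convergence: integral(f_2) = 1.817851 -> 5.49 as n -> infinity


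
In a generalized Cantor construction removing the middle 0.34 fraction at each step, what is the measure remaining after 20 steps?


Step 1: At each step, fraction remaining = 1 - 0.34 = 0.66
Step 2: After 20 steps, measure = (0.66)^20
Result = 2.459681e-04


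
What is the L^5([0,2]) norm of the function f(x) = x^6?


Step 1: ||f||_5 = (integral_0^2 |x^6|^5 dx)^(1/5)
     = (integral_0^2 x^30 dx)^(1/5)
Step 2: integral_0^2 x^30 dx = [x^31/(31)] from 0 to 2 = 2^31/31
     = 2147483648/31 = 6.927367e+07
Step 3: ||f||_5 = (6.927367e+07)^(1/5) = 36.992496


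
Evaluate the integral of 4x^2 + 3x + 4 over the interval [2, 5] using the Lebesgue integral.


The Lebesgue integral of a Riemann-integrable function agrees with the Riemann integral.
Antiderivative F(x) = (4/3)x^3 + (3/2)x^2 + 4x
F(5) = (4/3)*5^3 + (3/2)*5^2 + 4*5
     = (4/3)*125 + (3/2)*25 + 4*5
     = 166.666667 + 37.5 + 20
     = 224.166667
F(2) = 24.666667
Integral = F(5) - F(2) = 224.166667 - 24.666667 = 199.5


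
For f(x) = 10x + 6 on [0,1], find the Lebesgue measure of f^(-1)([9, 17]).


f^(-1)([9, 17]) = {x : 9 <= 10x + 6 <= 17}
Solving: (9 - 6)/10 <= x <= (17 - 6)/10
= [0.3, 1.1]
Intersecting with [0,1]: [0.3, 1]
Measure = 1 - 0.3 = 0.7


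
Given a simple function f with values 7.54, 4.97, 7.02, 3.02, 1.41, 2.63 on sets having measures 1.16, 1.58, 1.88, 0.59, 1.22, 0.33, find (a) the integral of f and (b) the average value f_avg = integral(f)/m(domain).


Step 1: Integral = sum(value_i * measure_i)
= 7.54*1.16 + 4.97*1.58 + 7.02*1.88 + 3.02*0.59 + 1.41*1.22 + 2.63*0.33
= 8.7464 + 7.8526 + 13.1976 + 1.7818 + 1.7202 + 0.8679
= 34.1665
Step 2: Total measure of domain = 1.16 + 1.58 + 1.88 + 0.59 + 1.22 + 0.33 = 6.76
Step 3: Average value = 34.1665 / 6.76 = 5.054216


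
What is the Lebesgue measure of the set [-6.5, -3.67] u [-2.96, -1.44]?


For pairwise disjoint intervals, m(union) = sum of lengths.
= (-3.67 - -6.5) + (-1.44 - -2.96)
= 2.83 + 1.52
= 4.35


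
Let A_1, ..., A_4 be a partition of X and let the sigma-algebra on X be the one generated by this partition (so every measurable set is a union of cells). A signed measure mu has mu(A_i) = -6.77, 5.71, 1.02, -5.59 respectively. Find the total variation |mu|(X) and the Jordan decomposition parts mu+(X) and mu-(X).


Step 1: Every measurable set is a union of atoms (the cells / points), so a Hahn decomposition is
  obtained by grouping atoms by sign: P = union of atoms with mu > 0, N = union of the remaining atoms.
  Atoms in P (indices): 2, 3;  atoms in N (indices): 1, 4
  Positive values: 5.71, 1.02
  Negative values: -6.77, -5.59
Step 2: mu+(X) = mu(P) = sum of positive atom values = 6.73
Step 3: mu-(X) = -mu(N) = sum of |negative atom values| = 12.36
Step 4: |mu|(X) = mu+(X) + mu-(X) = 6.73 + 12.36 = 19.09


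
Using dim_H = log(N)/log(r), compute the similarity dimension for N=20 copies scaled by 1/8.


For a self-similar set with N copies scaled by 1/r:
dim_H = log(N)/log(r) = log(20)/log(8)
= 2.995732/2.079442
= 1.440643


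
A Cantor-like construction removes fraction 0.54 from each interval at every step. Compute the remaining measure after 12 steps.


Step 1: At each step, fraction remaining = 1 - 0.54 = 0.46
Step 2: After 12 steps, measure = (0.46)^12
Result = 8.976230e-05


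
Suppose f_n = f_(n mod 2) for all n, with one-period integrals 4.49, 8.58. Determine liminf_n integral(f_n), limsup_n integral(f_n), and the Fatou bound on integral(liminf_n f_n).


The sequence (integral(f_n)) is periodic with period 2, repeating the values 4.49, 8.58 indefinitely.
Step 1: For a periodic sequence, every tail (a_m, a_(m+1), ...) contains all 2 period values infinitely often.
Step 2: Hence inf of every tail = min of the period values = min(4.49, 8.58) = 4.49.
        liminf_n integral(f_n) = sup over m of (inf of tail from m) = 4.49.
Step 3: Similarly sup of every tail = max of the period values = 8.58.
        limsup_n integral(f_n) = 8.58.
Step 4: Fatou's lemma: integral(liminf_n f_n) <= liminf_n integral(f_n) = 4.49.
        So the integral of the pointwise liminf is at most 4.49.


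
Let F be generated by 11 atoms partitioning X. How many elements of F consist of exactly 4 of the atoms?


Each element of F is a union of some subset of the 11 atoms.
Elements that are unions of exactly 4 atoms correspond to 4-element subsets of the 11 atoms.
Count = C(11, 4) = 11! / (4! * 7!) = 330.


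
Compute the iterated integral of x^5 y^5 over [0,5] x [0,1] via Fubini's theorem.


By Fubini's theorem, the double integral factors as a product of single integrals:
Step 1: integral_0^5 x^5 dx = [x^6/6] from 0 to 5
     = 5^6/6 = 2604.166667
Step 2: integral_0^1 y^5 dy = [y^6/6] from 0 to 1
     = 1^6/6 = 0.166667
Step 3: Double integral = 2604.166667 * 0.166667 = 434.027778


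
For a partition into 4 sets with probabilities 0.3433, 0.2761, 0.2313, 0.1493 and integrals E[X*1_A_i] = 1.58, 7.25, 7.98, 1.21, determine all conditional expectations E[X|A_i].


For each cell A_i: E[X|A_i] = E[X*1_A_i] / P(A_i)
Step 1: E[X|A_1] = 1.58 / 0.3433 = 4.602389
Step 2: E[X|A_2] = 7.25 / 0.2761 = 26.258602
Step 3: E[X|A_3] = 7.98 / 0.2313 = 34.500649
Step 4: E[X|A_4] = 1.21 / 0.1493 = 8.104488
Verification: E[X] = sum E[X*1_A_i] = 1.58 + 7.25 + 7.98 + 1.21 = 18.02


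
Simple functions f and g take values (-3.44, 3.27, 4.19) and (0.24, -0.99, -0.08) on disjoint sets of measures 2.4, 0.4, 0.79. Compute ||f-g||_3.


Step 1: Compute differences f_i - g_i:
  -3.44 - 0.24 = -3.68
  3.27 - -0.99 = 4.26
  4.19 - -0.08 = 4.27
Step 2: Compute |diff|^3 * measure for each set:
  |-3.68|^3 * 2.4 = 49.836032 * 2.4 = 119.606477
  |4.26|^3 * 0.4 = 77.308776 * 0.4 = 30.92351
  |4.27|^3 * 0.79 = 77.854483 * 0.79 = 61.505042
Step 3: Sum = 212.035029
Step 4: ||f-g||_3 = (212.035029)^(1/3) = 5.96306


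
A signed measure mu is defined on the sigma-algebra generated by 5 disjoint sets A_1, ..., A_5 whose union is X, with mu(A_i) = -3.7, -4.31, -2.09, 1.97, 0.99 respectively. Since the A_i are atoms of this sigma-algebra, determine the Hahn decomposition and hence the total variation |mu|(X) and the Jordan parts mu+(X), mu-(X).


Step 1: Every measurable set is a union of atoms (the cells / points), so a Hahn decomposition is
  obtained by grouping atoms by sign: P = union of atoms with mu > 0, N = union of the remaining atoms.
  Atoms in P (indices): 4, 5;  atoms in N (indices): 1, 2, 3
  Positive values: 1.97, 0.99
  Negative values: -3.7, -4.31, -2.09
Step 2: mu+(X) = mu(P) = sum of positive atom values = 2.96
Step 3: mu-(X) = -mu(N) = sum of |negative atom values| = 10.1
Step 4: |mu|(X) = mu+(X) + mu-(X) = 2.96 + 10.1 = 13.06


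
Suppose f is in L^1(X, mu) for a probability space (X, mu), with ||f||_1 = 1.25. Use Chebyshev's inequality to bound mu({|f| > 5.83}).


Chebyshev/Markov inequality: mu(|f| > eps) <= (||f||_p / eps)^p
Step 1: ||f||_1 / eps = 1.25 / 5.83 = 0.214408
Step 2: Raise to power p = 1:
  (0.214408)^1 = 0.214408
Step 3: Therefore mu(|f| > 5.83) <= 0.214408


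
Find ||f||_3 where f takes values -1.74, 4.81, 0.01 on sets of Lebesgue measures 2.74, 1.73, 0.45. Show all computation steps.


Step 1: Compute |f_i|^3 for each value:
  |-1.74|^3 = 5.268024
  |4.81|^3 = 111.284641
  |0.01|^3 = 1.000000e-06
Step 2: Multiply by measures and sum:
  5.268024 * 2.74 = 14.434386
  111.284641 * 1.73 = 192.522429
  1.000000e-06 * 0.45 = 4.500000e-07
Sum = 14.434386 + 192.522429 + 4.500000e-07 = 206.956815
Step 3: Take the p-th root:
||f||_3 = (206.956815)^(1/3) = 5.91507


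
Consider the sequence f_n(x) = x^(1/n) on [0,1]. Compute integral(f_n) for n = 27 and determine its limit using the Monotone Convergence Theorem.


At n = 27: f_27(x) = x^(1/27).
Step 1: integral(x^(1/27), 0, 1) = [x^(1/27+1) / (1/27+1)] from 0 to 1
     = 1 / (1/27 + 1) = 1 / ((27+1)/27) = 27/(27+1)
     = 27/28 = 0.964286
Step 2: As n -> infinity, f_n(x) = x^(1/n) -> 1 for x in (0,1], and f_n is increasing in n.
By MCT, lim_n integral(f_n) = integral(lim_n f_n) = integral(1, 0, 1) = 1.
Step 3: Verify convergence: 27/28 = 0.964286 -> 1


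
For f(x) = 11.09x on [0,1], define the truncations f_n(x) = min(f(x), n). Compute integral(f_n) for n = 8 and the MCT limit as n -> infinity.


f(x) = 11.09x on [0,1]; f_n(x) = min(11.09x, n). At n = 8:
Step 1: f(x) reaches 8 at x = 8/11.09 = 0.721371
Step 2: integral(f_8) = integral(11.09x, 0, 0.721371) + integral(8, 0.721371, 1)
       = 11.09*0.721371^2/2 + 8*(1 - 0.721371)
       = 2.885482 + 2.229035
       = 5.114518
Step 3: As n -> infinity, f_n increases to f, so by MCT integral(f_n) -> integral(f) = 11.09/2 = 5.545.
Convergence: integral(f_8) = 5.114518 -> 5.545 as n -> infinity


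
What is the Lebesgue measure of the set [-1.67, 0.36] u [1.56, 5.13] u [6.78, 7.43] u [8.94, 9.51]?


For pairwise disjoint intervals, m(union) = sum of lengths.
= (0.36 - -1.67) + (5.13 - 1.56) + (7.43 - 6.78) + (9.51 - 8.94)
= 2.03 + 3.57 + 0.65 + 0.57
= 6.82


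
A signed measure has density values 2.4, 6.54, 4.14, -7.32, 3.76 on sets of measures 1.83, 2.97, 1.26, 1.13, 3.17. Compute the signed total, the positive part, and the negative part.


Step 1: Compute signed measure on each set:
  Set 1: 2.4 * 1.83 = 4.392
  Set 2: 6.54 * 2.97 = 19.4238
  Set 3: 4.14 * 1.26 = 5.2164
  Set 4: -7.32 * 1.13 = -8.2716
  Set 5: 3.76 * 3.17 = 11.9192
Step 2: Total signed measure = (4.392) + (19.4238) + (5.2164) + (-8.2716) + (11.9192)
     = 32.6798
Step 3: Positive part mu+(X) = sum of positive contributions = 40.9514
Step 4: Negative part mu-(X) = |sum of negative contributions| = 8.2716


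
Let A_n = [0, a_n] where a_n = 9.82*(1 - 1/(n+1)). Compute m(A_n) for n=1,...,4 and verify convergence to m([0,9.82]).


By continuity of measure from below: if A_n increases to A, then m(A_n) -> m(A).
Here A = [0, 9.82], so m(A) = 9.82
Step 1: a_1 = 9.82*(1 - 1/2) = 4.91, m(A_1) = 4.91
Step 2: a_2 = 9.82*(1 - 1/3) = 6.5467, m(A_2) = 6.5467
Step 3: a_3 = 9.82*(1 - 1/4) = 7.365, m(A_3) = 7.365
Step 4: a_4 = 9.82*(1 - 1/5) = 7.856, m(A_4) = 7.856
Limit: m(A_n) -> m([0,9.82]) = 9.82


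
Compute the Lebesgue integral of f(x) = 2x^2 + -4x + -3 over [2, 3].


The Lebesgue integral of a Riemann-integrable function agrees with the Riemann integral.
Antiderivative F(x) = (2/3)x^3 + (-4/2)x^2 + -3x
F(3) = (2/3)*3^3 + (-4/2)*3^2 + -3*3
     = (2/3)*27 + (-4/2)*9 + -3*3
     = 18 + -18 + -9
     = -9
F(2) = -8.666667
Integral = F(3) - F(2) = -9 - -8.666667 = -0.333333


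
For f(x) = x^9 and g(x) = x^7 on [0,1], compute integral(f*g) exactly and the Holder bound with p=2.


Step 1: Exact integral of f*g = integral(x^16, 0, 1) = 1/17
     = 0.058824
Step 2: Holder bound with p=2, q=2:
  ||f||_p = (integral x^18 dx)^(1/2) = (1/19)^(1/2) = 0.229416
  ||g||_q = (integral x^14 dx)^(1/2) = (1/15)^(1/2) = 0.258199
Step 3: Holder bound = ||f||_p * ||g||_q = 0.229416 * 0.258199 = 0.059235
Verification: 0.058824 <= 0.059235 (Holder holds)


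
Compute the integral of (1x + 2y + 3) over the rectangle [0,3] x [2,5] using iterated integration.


By Fubini, integrate in x first, then y.
Step 1: Fix y, integrate over x in [0,3]:
  integral(1x + 2y + 3, x=0..3)
  = 1*(3^2 - 0^2)/2 + (2y + 3)*(3 - 0)
  = 4.5 + (2y + 3)*3
  = 4.5 + 6y + 9
  = 13.5 + 6y
Step 2: Integrate over y in [2,5]:
  integral(13.5 + 6y, y=2..5)
  = 13.5*3 + 6*(5^2 - 2^2)/2
  = 40.5 + 63
  = 103.5
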